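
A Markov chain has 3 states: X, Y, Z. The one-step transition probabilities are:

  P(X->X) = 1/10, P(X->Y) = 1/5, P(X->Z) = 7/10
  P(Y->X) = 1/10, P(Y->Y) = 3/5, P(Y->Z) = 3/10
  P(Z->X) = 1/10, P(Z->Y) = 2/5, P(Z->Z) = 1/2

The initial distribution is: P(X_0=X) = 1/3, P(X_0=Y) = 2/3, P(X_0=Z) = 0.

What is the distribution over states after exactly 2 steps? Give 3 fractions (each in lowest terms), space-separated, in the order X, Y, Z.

Propagating the distribution step by step (d_{t+1} = d_t * P):
d_0 = (X=1/3, Y=2/3, Z=0)
  d_1[X] = 1/3*1/10 + 2/3*1/10 + 0*1/10 = 1/10
  d_1[Y] = 1/3*1/5 + 2/3*3/5 + 0*2/5 = 7/15
  d_1[Z] = 1/3*7/10 + 2/3*3/10 + 0*1/2 = 13/30
d_1 = (X=1/10, Y=7/15, Z=13/30)
  d_2[X] = 1/10*1/10 + 7/15*1/10 + 13/30*1/10 = 1/10
  d_2[Y] = 1/10*1/5 + 7/15*3/5 + 13/30*2/5 = 71/150
  d_2[Z] = 1/10*7/10 + 7/15*3/10 + 13/30*1/2 = 32/75
d_2 = (X=1/10, Y=71/150, Z=32/75)

Answer: 1/10 71/150 32/75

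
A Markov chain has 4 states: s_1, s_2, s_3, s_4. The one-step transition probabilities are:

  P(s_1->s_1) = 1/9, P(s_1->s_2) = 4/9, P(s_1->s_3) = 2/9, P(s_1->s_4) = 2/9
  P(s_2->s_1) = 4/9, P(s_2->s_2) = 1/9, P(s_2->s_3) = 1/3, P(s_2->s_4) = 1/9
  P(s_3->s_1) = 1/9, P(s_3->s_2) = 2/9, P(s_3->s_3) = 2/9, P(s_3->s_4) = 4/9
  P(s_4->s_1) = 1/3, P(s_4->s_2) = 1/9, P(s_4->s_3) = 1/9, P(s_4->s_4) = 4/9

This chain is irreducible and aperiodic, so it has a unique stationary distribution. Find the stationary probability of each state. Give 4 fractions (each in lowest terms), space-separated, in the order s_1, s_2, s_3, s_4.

Answer: 197/775 34/155 164/775 244/775

Derivation:
The stationary distribution satisfies pi = pi * P, i.e.:
  pi_s_1 = 1/9*pi_s_1 + 4/9*pi_s_2 + 1/9*pi_s_3 + 1/3*pi_s_4
  pi_s_2 = 4/9*pi_s_1 + 1/9*pi_s_2 + 2/9*pi_s_3 + 1/9*pi_s_4
  pi_s_3 = 2/9*pi_s_1 + 1/3*pi_s_2 + 2/9*pi_s_3 + 1/9*pi_s_4
  pi_s_4 = 2/9*pi_s_1 + 1/9*pi_s_2 + 4/9*pi_s_3 + 4/9*pi_s_4
with normalization: pi_s_1 + pi_s_2 + pi_s_3 + pi_s_4 = 1.

Using the first 3 balance equations plus normalization, the linear system A*pi = b is:
  [-8/9, 4/9, 1/9, 1/3] . pi = 0
  [4/9, -8/9, 2/9, 1/9] . pi = 0
  [2/9, 1/3, -7/9, 1/9] . pi = 0
  [1, 1, 1, 1] . pi = 1

Solving yields:
  pi_s_1 = 197/775
  pi_s_2 = 34/155
  pi_s_3 = 164/775
  pi_s_4 = 244/775

Verification (pi * P):
  197/775*1/9 + 34/155*4/9 + 164/775*1/9 + 244/775*1/3 = 197/775 = pi_s_1  (ok)
  197/775*4/9 + 34/155*1/9 + 164/775*2/9 + 244/775*1/9 = 34/155 = pi_s_2  (ok)
  197/775*2/9 + 34/155*1/3 + 164/775*2/9 + 244/775*1/9 = 164/775 = pi_s_3  (ok)
  197/775*2/9 + 34/155*1/9 + 164/775*4/9 + 244/775*4/9 = 244/775 = pi_s_4  (ok)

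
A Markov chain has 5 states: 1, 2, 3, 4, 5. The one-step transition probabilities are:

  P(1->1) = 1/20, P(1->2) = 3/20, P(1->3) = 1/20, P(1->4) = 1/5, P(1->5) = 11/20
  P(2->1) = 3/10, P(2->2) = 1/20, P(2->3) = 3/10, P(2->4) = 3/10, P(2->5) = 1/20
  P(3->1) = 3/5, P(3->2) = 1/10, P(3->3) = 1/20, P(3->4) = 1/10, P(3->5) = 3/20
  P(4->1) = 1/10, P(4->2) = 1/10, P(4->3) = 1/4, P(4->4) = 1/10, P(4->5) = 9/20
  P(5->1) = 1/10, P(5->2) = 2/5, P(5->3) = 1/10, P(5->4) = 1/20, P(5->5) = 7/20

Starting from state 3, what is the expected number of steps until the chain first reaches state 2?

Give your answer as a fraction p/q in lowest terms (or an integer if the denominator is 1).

Answer: 24132/5221

Derivation:
Let h_i = expected steps to first reach 2 from state i.
Boundary: h_2 = 0.
First-step equations for the other states:
  h_1 = 1 + 1/20*h_1 + 3/20*h_2 + 1/20*h_3 + 1/5*h_4 + 11/20*h_5
  h_3 = 1 + 3/5*h_1 + 1/10*h_2 + 1/20*h_3 + 1/10*h_4 + 3/20*h_5
  h_4 = 1 + 1/10*h_1 + 1/10*h_2 + 1/4*h_3 + 1/10*h_4 + 9/20*h_5
  h_5 = 1 + 1/10*h_1 + 2/5*h_2 + 1/10*h_3 + 1/20*h_4 + 7/20*h_5

Substituting h_2 = 0 and rearranging gives the linear system (I - Q) h = 1:
  [19/20, -1/20, -1/5, -11/20] . (h_1, h_3, h_4, h_5) = 1
  [-3/5, 19/20, -1/10, -3/20] . (h_1, h_3, h_4, h_5) = 1
  [-1/10, -1/4, 9/10, -9/20] . (h_1, h_3, h_4, h_5) = 1
  [-1/10, -1/10, -1/20, 13/20] . (h_1, h_3, h_4, h_5) = 1

Solving yields:
  h_1 = 21416/5221
  h_3 = 24132/5221
  h_4 = 23300/5221
  h_5 = 16832/5221

Starting state is 3, so the expected hitting time is h_3 = 24132/5221.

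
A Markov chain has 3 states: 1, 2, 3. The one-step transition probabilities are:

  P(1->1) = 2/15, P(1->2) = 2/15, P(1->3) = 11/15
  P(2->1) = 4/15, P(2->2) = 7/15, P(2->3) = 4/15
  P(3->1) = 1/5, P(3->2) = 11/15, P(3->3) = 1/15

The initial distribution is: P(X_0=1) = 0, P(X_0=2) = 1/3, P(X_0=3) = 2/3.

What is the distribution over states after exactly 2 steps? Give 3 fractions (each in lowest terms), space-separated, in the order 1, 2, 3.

Propagating the distribution step by step (d_{t+1} = d_t * P):
d_0 = (1=0, 2=1/3, 3=2/3)
  d_1[1] = 0*2/15 + 1/3*4/15 + 2/3*1/5 = 2/9
  d_1[2] = 0*2/15 + 1/3*7/15 + 2/3*11/15 = 29/45
  d_1[3] = 0*11/15 + 1/3*4/15 + 2/3*1/15 = 2/15
d_1 = (1=2/9, 2=29/45, 3=2/15)
  d_2[1] = 2/9*2/15 + 29/45*4/15 + 2/15*1/5 = 154/675
  d_2[2] = 2/9*2/15 + 29/45*7/15 + 2/15*11/15 = 289/675
  d_2[3] = 2/9*11/15 + 29/45*4/15 + 2/15*1/15 = 232/675
d_2 = (1=154/675, 2=289/675, 3=232/675)

Answer: 154/675 289/675 232/675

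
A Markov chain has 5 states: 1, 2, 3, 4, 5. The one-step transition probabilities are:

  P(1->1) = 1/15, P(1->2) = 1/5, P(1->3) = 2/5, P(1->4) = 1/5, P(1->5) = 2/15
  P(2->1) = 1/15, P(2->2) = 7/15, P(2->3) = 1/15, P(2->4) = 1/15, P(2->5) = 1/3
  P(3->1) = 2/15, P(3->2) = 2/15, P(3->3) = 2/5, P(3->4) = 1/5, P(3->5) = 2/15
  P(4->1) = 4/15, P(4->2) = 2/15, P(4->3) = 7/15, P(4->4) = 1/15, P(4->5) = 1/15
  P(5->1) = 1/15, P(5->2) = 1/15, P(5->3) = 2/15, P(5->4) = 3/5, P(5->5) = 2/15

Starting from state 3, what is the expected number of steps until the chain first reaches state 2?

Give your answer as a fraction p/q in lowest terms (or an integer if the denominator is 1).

Let h_i = expected steps to first reach 2 from state i.
Boundary: h_2 = 0.
First-step equations for the other states:
  h_1 = 1 + 1/15*h_1 + 1/5*h_2 + 2/5*h_3 + 1/5*h_4 + 2/15*h_5
  h_3 = 1 + 2/15*h_1 + 2/15*h_2 + 2/5*h_3 + 1/5*h_4 + 2/15*h_5
  h_4 = 1 + 4/15*h_1 + 2/15*h_2 + 7/15*h_3 + 1/15*h_4 + 1/15*h_5
  h_5 = 1 + 1/15*h_1 + 1/15*h_2 + 2/15*h_3 + 3/5*h_4 + 2/15*h_5

Substituting h_2 = 0 and rearranging gives the linear system (I - Q) h = 1:
  [14/15, -2/5, -1/5, -2/15] . (h_1, h_3, h_4, h_5) = 1
  [-2/15, 3/5, -1/5, -2/15] . (h_1, h_3, h_4, h_5) = 1
  [-4/15, -7/15, 14/15, -1/15] . (h_1, h_3, h_4, h_5) = 1
  [-1/15, -2/15, -3/5, 13/15] . (h_1, h_3, h_4, h_5) = 1

Solving yields:
  h_1 = 58725/8461
  h_3 = 62640/8461
  h_4 = 61935/8461
  h_5 = 66795/8461

Starting state is 3, so the expected hitting time is h_3 = 62640/8461.

Answer: 62640/8461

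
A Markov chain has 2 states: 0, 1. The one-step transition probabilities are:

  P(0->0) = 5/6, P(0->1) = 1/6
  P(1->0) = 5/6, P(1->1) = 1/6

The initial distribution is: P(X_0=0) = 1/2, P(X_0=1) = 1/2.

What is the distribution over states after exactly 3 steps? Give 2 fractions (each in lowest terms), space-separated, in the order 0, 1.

Propagating the distribution step by step (d_{t+1} = d_t * P):
d_0 = (0=1/2, 1=1/2)
  d_1[0] = 1/2*5/6 + 1/2*5/6 = 5/6
  d_1[1] = 1/2*1/6 + 1/2*1/6 = 1/6
d_1 = (0=5/6, 1=1/6)
  d_2[0] = 5/6*5/6 + 1/6*5/6 = 5/6
  d_2[1] = 5/6*1/6 + 1/6*1/6 = 1/6
d_2 = (0=5/6, 1=1/6)
  d_3[0] = 5/6*5/6 + 1/6*5/6 = 5/6
  d_3[1] = 5/6*1/6 + 1/6*1/6 = 1/6
d_3 = (0=5/6, 1=1/6)

Answer: 5/6 1/6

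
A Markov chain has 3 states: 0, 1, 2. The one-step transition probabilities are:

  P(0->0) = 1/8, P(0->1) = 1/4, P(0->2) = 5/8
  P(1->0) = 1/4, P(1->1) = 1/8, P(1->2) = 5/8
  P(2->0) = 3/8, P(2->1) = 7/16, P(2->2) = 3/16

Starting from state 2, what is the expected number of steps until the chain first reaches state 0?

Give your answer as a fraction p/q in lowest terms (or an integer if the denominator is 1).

Answer: 3

Derivation:
Let h_i = expected steps to first reach 0 from state i.
Boundary: h_0 = 0.
First-step equations for the other states:
  h_1 = 1 + 1/4*h_0 + 1/8*h_1 + 5/8*h_2
  h_2 = 1 + 3/8*h_0 + 7/16*h_1 + 3/16*h_2

Substituting h_0 = 0 and rearranging gives the linear system (I - Q) h = 1:
  [7/8, -5/8] . (h_1, h_2) = 1
  [-7/16, 13/16] . (h_1, h_2) = 1

Solving yields:
  h_1 = 23/7
  h_2 = 3

Starting state is 2, so the expected hitting time is h_2 = 3.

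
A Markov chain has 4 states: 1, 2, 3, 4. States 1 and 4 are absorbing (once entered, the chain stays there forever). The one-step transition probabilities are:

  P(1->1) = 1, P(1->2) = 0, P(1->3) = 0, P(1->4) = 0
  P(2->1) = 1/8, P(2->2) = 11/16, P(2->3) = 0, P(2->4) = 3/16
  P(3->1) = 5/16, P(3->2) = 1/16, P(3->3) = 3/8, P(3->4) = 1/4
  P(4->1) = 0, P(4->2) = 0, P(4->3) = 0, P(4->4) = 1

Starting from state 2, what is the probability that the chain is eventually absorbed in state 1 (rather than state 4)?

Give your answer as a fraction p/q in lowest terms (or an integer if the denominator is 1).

Let a_i = P(absorbed in 1 | start in state i).
Boundary conditions: a_1 = 1, a_4 = 0.
For each transient state i, a_i = sum_j P(i->j) * a_j:
  a_2 = 1/8*a_1 + 11/16*a_2 + 0*a_3 + 3/16*a_4
  a_3 = 5/16*a_1 + 1/16*a_2 + 3/8*a_3 + 1/4*a_4

Substituting a_1 = 1 and a_4 = 0, rearrange to (I - Q) a = r where r[i] = P(i -> 1):
  [5/16, 0] . (a_2, a_3) = 1/8
  [-1/16, 5/8] . (a_2, a_3) = 5/16

Solving yields:
  a_2 = 2/5
  a_3 = 27/50

Starting state is 2, so the absorption probability is a_2 = 2/5.

Answer: 2/5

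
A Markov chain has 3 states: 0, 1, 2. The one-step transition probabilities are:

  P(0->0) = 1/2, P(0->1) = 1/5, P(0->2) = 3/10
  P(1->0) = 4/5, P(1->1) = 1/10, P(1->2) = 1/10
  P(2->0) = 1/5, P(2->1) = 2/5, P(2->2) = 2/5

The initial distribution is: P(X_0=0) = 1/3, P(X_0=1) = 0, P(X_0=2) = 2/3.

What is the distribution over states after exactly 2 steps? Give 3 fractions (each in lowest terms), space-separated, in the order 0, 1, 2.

Answer: 49/100 6/25 27/100

Derivation:
Propagating the distribution step by step (d_{t+1} = d_t * P):
d_0 = (0=1/3, 1=0, 2=2/3)
  d_1[0] = 1/3*1/2 + 0*4/5 + 2/3*1/5 = 3/10
  d_1[1] = 1/3*1/5 + 0*1/10 + 2/3*2/5 = 1/3
  d_1[2] = 1/3*3/10 + 0*1/10 + 2/3*2/5 = 11/30
d_1 = (0=3/10, 1=1/3, 2=11/30)
  d_2[0] = 3/10*1/2 + 1/3*4/5 + 11/30*1/5 = 49/100
  d_2[1] = 3/10*1/5 + 1/3*1/10 + 11/30*2/5 = 6/25
  d_2[2] = 3/10*3/10 + 1/3*1/10 + 11/30*2/5 = 27/100
d_2 = (0=49/100, 1=6/25, 2=27/100)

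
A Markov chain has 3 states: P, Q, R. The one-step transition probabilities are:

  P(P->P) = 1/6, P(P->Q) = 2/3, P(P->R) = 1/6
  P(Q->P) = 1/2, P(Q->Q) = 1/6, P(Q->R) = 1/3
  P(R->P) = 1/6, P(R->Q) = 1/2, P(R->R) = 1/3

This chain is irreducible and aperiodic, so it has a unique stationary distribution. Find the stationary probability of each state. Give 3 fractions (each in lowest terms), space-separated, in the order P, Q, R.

The stationary distribution satisfies pi = pi * P, i.e.:
  pi_P = 1/6*pi_P + 1/2*pi_Q + 1/6*pi_R
  pi_Q = 2/3*pi_P + 1/6*pi_Q + 1/2*pi_R
  pi_R = 1/6*pi_P + 1/3*pi_Q + 1/3*pi_R
with normalization: pi_P + pi_Q + pi_R = 1.

Using the first 2 balance equations plus normalization, the linear system A*pi = b is:
  [-5/6, 1/2, 1/6] . pi = 0
  [2/3, -5/6, 1/2] . pi = 0
  [1, 1, 1] . pi = 1

Solving yields:
  pi_P = 7/23
  pi_Q = 19/46
  pi_R = 13/46

Verification (pi * P):
  7/23*1/6 + 19/46*1/2 + 13/46*1/6 = 7/23 = pi_P  (ok)
  7/23*2/3 + 19/46*1/6 + 13/46*1/2 = 19/46 = pi_Q  (ok)
  7/23*1/6 + 19/46*1/3 + 13/46*1/3 = 13/46 = pi_R  (ok)

Answer: 7/23 19/46 13/46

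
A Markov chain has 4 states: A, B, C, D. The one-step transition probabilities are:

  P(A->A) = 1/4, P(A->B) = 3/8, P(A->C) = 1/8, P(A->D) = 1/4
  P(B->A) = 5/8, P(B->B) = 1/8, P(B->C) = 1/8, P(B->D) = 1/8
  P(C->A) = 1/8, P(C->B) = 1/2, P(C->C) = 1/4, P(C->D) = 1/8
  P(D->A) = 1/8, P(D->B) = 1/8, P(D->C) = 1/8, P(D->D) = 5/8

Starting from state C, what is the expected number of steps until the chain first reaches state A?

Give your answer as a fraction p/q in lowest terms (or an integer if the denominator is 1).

Answer: 11/3

Derivation:
Let h_i = expected steps to first reach A from state i.
Boundary: h_A = 0.
First-step equations for the other states:
  h_B = 1 + 5/8*h_A + 1/8*h_B + 1/8*h_C + 1/8*h_D
  h_C = 1 + 1/8*h_A + 1/2*h_B + 1/4*h_C + 1/8*h_D
  h_D = 1 + 1/8*h_A + 1/8*h_B + 1/8*h_C + 5/8*h_D

Substituting h_A = 0 and rearranging gives the linear system (I - Q) h = 1:
  [7/8, -1/8, -1/8] . (h_B, h_C, h_D) = 1
  [-1/2, 3/4, -1/8] . (h_B, h_C, h_D) = 1
  [-1/8, -1/8, 3/8] . (h_B, h_C, h_D) = 1

Solving yields:
  h_B = 7/3
  h_C = 11/3
  h_D = 14/3

Starting state is C, so the expected hitting time is h_C = 11/3.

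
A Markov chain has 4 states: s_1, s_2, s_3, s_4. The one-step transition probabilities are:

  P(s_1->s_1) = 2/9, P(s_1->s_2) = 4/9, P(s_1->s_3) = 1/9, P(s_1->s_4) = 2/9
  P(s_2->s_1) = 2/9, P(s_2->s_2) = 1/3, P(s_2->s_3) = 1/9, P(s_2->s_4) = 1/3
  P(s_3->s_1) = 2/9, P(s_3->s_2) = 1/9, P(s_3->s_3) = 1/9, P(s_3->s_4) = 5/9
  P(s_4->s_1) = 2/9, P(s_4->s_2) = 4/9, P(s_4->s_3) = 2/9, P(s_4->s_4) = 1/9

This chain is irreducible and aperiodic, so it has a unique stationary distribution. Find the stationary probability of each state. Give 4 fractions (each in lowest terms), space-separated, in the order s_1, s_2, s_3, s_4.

The stationary distribution satisfies pi = pi * P, i.e.:
  pi_s_1 = 2/9*pi_s_1 + 2/9*pi_s_2 + 2/9*pi_s_3 + 2/9*pi_s_4
  pi_s_2 = 4/9*pi_s_1 + 1/3*pi_s_2 + 1/9*pi_s_3 + 4/9*pi_s_4
  pi_s_3 = 1/9*pi_s_1 + 1/9*pi_s_2 + 1/9*pi_s_3 + 2/9*pi_s_4
  pi_s_4 = 2/9*pi_s_1 + 1/3*pi_s_2 + 5/9*pi_s_3 + 1/9*pi_s_4
with normalization: pi_s_1 + pi_s_2 + pi_s_3 + pi_s_4 = 1.

Using the first 3 balance equations plus normalization, the linear system A*pi = b is:
  [-7/9, 2/9, 2/9, 2/9] . pi = 0
  [4/9, -2/3, 1/9, 4/9] . pi = 0
  [1/9, 1/9, -8/9, 2/9] . pi = 0
  [1, 1, 1, 1] . pi = 1

Solving yields:
  pi_s_1 = 2/9
  pi_s_2 = 104/291
  pi_s_3 = 124/873
  pi_s_4 = 27/97

Verification (pi * P):
  2/9*2/9 + 104/291*2/9 + 124/873*2/9 + 27/97*2/9 = 2/9 = pi_s_1  (ok)
  2/9*4/9 + 104/291*1/3 + 124/873*1/9 + 27/97*4/9 = 104/291 = pi_s_2  (ok)
  2/9*1/9 + 104/291*1/9 + 124/873*1/9 + 27/97*2/9 = 124/873 = pi_s_3  (ok)
  2/9*2/9 + 104/291*1/3 + 124/873*5/9 + 27/97*1/9 = 27/97 = pi_s_4  (ok)

Answer: 2/9 104/291 124/873 27/97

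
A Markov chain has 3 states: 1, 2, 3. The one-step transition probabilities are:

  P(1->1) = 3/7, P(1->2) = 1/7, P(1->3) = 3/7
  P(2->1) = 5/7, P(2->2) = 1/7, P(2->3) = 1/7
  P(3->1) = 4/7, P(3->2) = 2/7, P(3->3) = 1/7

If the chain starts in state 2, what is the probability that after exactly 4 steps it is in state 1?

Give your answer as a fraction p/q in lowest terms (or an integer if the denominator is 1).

Computing P^4 by repeated multiplication:
P^1 =
  1: [3/7, 1/7, 3/7]
  2: [5/7, 1/7, 1/7]
  3: [4/7, 2/7, 1/7]
P^2 =
  1: [26/49, 10/49, 13/49]
  2: [24/49, 8/49, 17/49]
  3: [26/49, 8/49, 15/49]
P^3 =
  1: [180/343, 62/343, 101/343]
  2: [180/343, 66/343, 97/343]
  3: [178/343, 64/343, 101/343]
P^4 =
  1: [1254/2401, 444/2401, 703/2401]
  2: [1258/2401, 440/2401, 703/2401]
  3: [1258/2401, 444/2401, 699/2401]

(P^4)[2 -> 1] = 1258/2401

Answer: 1258/2401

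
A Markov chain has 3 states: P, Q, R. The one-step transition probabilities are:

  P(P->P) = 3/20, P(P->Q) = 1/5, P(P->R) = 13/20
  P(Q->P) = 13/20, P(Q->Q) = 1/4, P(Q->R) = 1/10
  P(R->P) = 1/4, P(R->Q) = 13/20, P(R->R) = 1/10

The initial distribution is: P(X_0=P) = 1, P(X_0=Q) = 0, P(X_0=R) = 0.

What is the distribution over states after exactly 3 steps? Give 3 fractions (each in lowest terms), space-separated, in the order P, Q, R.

Answer: 839/2000 1229/4000 1093/4000

Derivation:
Propagating the distribution step by step (d_{t+1} = d_t * P):
d_0 = (P=1, Q=0, R=0)
  d_1[P] = 1*3/20 + 0*13/20 + 0*1/4 = 3/20
  d_1[Q] = 1*1/5 + 0*1/4 + 0*13/20 = 1/5
  d_1[R] = 1*13/20 + 0*1/10 + 0*1/10 = 13/20
d_1 = (P=3/20, Q=1/5, R=13/20)
  d_2[P] = 3/20*3/20 + 1/5*13/20 + 13/20*1/4 = 63/200
  d_2[Q] = 3/20*1/5 + 1/5*1/4 + 13/20*13/20 = 201/400
  d_2[R] = 3/20*13/20 + 1/5*1/10 + 13/20*1/10 = 73/400
d_2 = (P=63/200, Q=201/400, R=73/400)
  d_3[P] = 63/200*3/20 + 201/400*13/20 + 73/400*1/4 = 839/2000
  d_3[Q] = 63/200*1/5 + 201/400*1/4 + 73/400*13/20 = 1229/4000
  d_3[R] = 63/200*13/20 + 201/400*1/10 + 73/400*1/10 = 1093/4000
d_3 = (P=839/2000, Q=1229/4000, R=1093/4000)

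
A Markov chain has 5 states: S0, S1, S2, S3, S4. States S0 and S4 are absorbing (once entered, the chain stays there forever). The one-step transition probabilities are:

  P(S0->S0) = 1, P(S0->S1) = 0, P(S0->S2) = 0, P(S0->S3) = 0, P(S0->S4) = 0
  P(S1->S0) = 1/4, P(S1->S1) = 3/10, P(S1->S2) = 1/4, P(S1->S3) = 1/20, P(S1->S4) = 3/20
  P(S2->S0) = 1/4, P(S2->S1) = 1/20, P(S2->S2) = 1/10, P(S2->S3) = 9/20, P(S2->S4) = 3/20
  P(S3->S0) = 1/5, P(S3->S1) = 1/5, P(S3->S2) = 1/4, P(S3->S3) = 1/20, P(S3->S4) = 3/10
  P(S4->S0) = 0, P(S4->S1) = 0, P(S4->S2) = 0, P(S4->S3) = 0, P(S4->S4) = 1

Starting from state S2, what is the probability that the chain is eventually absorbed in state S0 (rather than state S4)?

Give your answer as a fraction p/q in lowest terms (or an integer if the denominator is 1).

Answer: 2093/3806

Derivation:
Let a_i = P(absorbed in S0 | start in state i).
Boundary conditions: a_S0 = 1, a_S4 = 0.
For each transient state i, a_i = sum_j P(i->j) * a_j:
  a_S1 = 1/4*a_S0 + 3/10*a_S1 + 1/4*a_S2 + 1/20*a_S3 + 3/20*a_S4
  a_S2 = 1/4*a_S0 + 1/20*a_S1 + 1/10*a_S2 + 9/20*a_S3 + 3/20*a_S4
  a_S3 = 1/5*a_S0 + 1/5*a_S1 + 1/4*a_S2 + 1/20*a_S3 + 3/10*a_S4

Substituting a_S0 = 1 and a_S4 = 0, rearrange to (I - Q) a = r where r[i] = P(i -> S0):
  [7/10, -1/4, -1/20] . (a_S1, a_S2, a_S3) = 1/4
  [-1/20, 9/10, -9/20] . (a_S1, a_S2, a_S3) = 1/4
  [-1/5, -1/4, 19/20] . (a_S1, a_S2, a_S3) = 1/5

Solving yields:
  a_S1 = 2237/3806
  a_S2 = 2093/3806
  a_S3 = 1823/3806

Starting state is S2, so the absorption probability is a_S2 = 2093/3806.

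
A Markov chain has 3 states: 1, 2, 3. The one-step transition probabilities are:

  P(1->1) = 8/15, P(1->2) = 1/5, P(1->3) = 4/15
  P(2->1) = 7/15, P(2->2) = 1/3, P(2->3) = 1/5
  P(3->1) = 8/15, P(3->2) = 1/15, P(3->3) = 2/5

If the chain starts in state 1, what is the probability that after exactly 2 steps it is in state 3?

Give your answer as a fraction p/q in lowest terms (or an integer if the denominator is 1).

Answer: 13/45

Derivation:
Computing P^2 by repeated multiplication:
P^1 =
  1: [8/15, 1/5, 4/15]
  2: [7/15, 1/3, 1/5]
  3: [8/15, 1/15, 2/5]
P^2 =
  1: [13/25, 43/225, 13/45]
  2: [23/45, 49/225, 61/225]
  3: [119/225, 7/45, 71/225]

(P^2)[1 -> 3] = 13/45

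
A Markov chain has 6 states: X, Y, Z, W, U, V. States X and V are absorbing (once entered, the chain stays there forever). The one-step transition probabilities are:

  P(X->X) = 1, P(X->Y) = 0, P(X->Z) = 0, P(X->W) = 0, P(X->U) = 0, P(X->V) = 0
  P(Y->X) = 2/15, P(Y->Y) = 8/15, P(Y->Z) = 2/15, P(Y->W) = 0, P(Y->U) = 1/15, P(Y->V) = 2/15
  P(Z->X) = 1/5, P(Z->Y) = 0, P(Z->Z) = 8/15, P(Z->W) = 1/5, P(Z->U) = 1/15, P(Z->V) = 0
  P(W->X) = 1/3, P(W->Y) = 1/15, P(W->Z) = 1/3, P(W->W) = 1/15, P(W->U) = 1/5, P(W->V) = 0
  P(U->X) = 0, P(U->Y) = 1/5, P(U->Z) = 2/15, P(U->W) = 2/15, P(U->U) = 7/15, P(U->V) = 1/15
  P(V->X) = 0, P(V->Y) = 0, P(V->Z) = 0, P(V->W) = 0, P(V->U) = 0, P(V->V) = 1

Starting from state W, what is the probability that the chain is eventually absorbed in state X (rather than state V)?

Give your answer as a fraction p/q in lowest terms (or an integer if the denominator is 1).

Let a_i = P(absorbed in X | start in state i).
Boundary conditions: a_X = 1, a_V = 0.
For each transient state i, a_i = sum_j P(i->j) * a_j:
  a_Y = 2/15*a_X + 8/15*a_Y + 2/15*a_Z + 0*a_W + 1/15*a_U + 2/15*a_V
  a_Z = 1/5*a_X + 0*a_Y + 8/15*a_Z + 1/5*a_W + 1/15*a_U + 0*a_V
  a_W = 1/3*a_X + 1/15*a_Y + 1/3*a_Z + 1/15*a_W + 1/5*a_U + 0*a_V
  a_U = 0*a_X + 1/5*a_Y + 2/15*a_Z + 2/15*a_W + 7/15*a_U + 1/15*a_V

Substituting a_X = 1 and a_V = 0, rearrange to (I - Q) a = r where r[i] = P(i -> X):
  [7/15, -2/15, 0, -1/15] . (a_Y, a_Z, a_W, a_U) = 2/15
  [0, 7/15, -1/5, -1/15] . (a_Y, a_Z, a_W, a_U) = 1/5
  [-1/15, -1/3, 14/15, -1/5] . (a_Y, a_Z, a_W, a_U) = 1/3
  [-1/5, -2/15, -2/15, 8/15] . (a_Y, a_Z, a_W, a_U) = 0

Solving yields:
  a_Y = 2242/3503
  a_Z = 3149/3503
  a_W = 3048/3503
  a_U = 2390/3503

Starting state is W, so the absorption probability is a_W = 3048/3503.

Answer: 3048/3503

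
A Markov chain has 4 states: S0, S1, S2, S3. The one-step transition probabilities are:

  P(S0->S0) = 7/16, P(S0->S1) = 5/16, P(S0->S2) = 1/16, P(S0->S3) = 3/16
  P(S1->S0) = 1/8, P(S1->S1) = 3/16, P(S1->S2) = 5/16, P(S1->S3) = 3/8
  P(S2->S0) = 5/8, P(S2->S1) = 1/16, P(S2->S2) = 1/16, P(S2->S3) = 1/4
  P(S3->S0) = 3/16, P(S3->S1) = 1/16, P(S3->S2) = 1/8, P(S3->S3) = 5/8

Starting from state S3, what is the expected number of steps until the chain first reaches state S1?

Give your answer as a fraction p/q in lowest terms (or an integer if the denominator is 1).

Let h_i = expected steps to first reach S1 from state i.
Boundary: h_S1 = 0.
First-step equations for the other states:
  h_S0 = 1 + 7/16*h_S0 + 5/16*h_S1 + 1/16*h_S2 + 3/16*h_S3
  h_S2 = 1 + 5/8*h_S0 + 1/16*h_S1 + 1/16*h_S2 + 1/4*h_S3
  h_S3 = 1 + 3/16*h_S0 + 1/16*h_S1 + 1/8*h_S2 + 5/8*h_S3

Substituting h_S1 = 0 and rearranging gives the linear system (I - Q) h = 1:
  [9/16, -1/16, -3/16] . (h_S0, h_S2, h_S3) = 1
  [-5/8, 15/16, -1/4] . (h_S0, h_S2, h_S3) = 1
  [-3/16, -1/8, 3/8] . (h_S0, h_S2, h_S3) = 1

Solving yields:
  h_S0 = 2288/471
  h_S2 = 976/157
  h_S3 = 3376/471

Starting state is S3, so the expected hitting time is h_S3 = 3376/471.

Answer: 3376/471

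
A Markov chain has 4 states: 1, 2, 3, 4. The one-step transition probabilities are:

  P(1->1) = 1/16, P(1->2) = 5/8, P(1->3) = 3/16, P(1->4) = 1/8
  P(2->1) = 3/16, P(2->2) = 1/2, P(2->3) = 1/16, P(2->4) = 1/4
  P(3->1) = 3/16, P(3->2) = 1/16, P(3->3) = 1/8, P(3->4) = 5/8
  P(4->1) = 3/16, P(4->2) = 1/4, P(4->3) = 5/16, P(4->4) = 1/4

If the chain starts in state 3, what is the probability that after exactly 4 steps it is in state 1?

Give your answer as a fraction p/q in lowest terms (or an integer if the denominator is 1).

Answer: 1365/8192

Derivation:
Computing P^4 by repeated multiplication:
P^1 =
  1: [1/16, 5/8, 3/16, 1/8]
  2: [3/16, 1/2, 1/16, 1/4]
  3: [3/16, 1/16, 1/8, 5/8]
  4: [3/16, 1/4, 5/16, 1/4]
P^2 =
  1: [23/128, 101/256, 29/256, 5/16]
  2: [21/128, 111/256, 39/256, 1/4]
  3: [21/128, 5/16, 1/4, 35/128]
  4: [21/128, 83/256, 43/256, 11/32]
P^3 =
  1: [169/1024, 1617/4096, 697/4096, 553/2048]
  2: [171/1024, 1603/4096, 635/4096, 587/2048]
  3: [171/1024, 351/1024, 171/1024, 331/1024]
  4: [171/1024, 1479/4096, 735/4096, 599/2048]
P^4 =
  1: [1367/8192, 24817/65536, 10569/65536, 9607/32768]
  2: [1365/8192, 24995/65536, 10795/65536, 9413/32768]
  3: [1365/8192, 6013/16384, 2861/16384, 1195/4096]
  4: [1365/8192, 24199/65536, 10991/65536, 9713/32768]

(P^4)[3 -> 1] = 1365/8192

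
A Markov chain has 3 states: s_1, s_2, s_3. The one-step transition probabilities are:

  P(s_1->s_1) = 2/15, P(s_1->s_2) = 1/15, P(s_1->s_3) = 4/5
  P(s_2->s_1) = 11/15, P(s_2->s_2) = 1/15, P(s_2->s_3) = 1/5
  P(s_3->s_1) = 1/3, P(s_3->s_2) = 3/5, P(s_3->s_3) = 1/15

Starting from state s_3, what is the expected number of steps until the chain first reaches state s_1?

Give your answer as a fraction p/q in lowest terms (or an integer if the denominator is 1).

Let h_i = expected steps to first reach s_1 from state i.
Boundary: h_s_1 = 0.
First-step equations for the other states:
  h_s_2 = 1 + 11/15*h_s_1 + 1/15*h_s_2 + 1/5*h_s_3
  h_s_3 = 1 + 1/3*h_s_1 + 3/5*h_s_2 + 1/15*h_s_3

Substituting h_s_1 = 0 and rearranging gives the linear system (I - Q) h = 1:
  [14/15, -1/5] . (h_s_2, h_s_3) = 1
  [-3/5, 14/15] . (h_s_2, h_s_3) = 1

Solving yields:
  h_s_2 = 255/169
  h_s_3 = 345/169

Starting state is s_3, so the expected hitting time is h_s_3 = 345/169.

Answer: 345/169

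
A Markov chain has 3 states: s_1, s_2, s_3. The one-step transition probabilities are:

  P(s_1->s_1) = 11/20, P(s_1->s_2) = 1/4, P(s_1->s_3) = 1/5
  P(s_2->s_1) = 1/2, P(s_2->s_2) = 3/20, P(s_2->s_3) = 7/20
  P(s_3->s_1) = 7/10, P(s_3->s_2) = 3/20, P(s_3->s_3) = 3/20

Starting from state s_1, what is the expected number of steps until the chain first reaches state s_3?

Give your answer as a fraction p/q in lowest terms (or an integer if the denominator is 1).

Let h_i = expected steps to first reach s_3 from state i.
Boundary: h_s_3 = 0.
First-step equations for the other states:
  h_s_1 = 1 + 11/20*h_s_1 + 1/4*h_s_2 + 1/5*h_s_3
  h_s_2 = 1 + 1/2*h_s_1 + 3/20*h_s_2 + 7/20*h_s_3

Substituting h_s_3 = 0 and rearranging gives the linear system (I - Q) h = 1:
  [9/20, -1/4] . (h_s_1, h_s_2) = 1
  [-1/2, 17/20] . (h_s_1, h_s_2) = 1

Solving yields:
  h_s_1 = 440/103
  h_s_2 = 380/103

Starting state is s_1, so the expected hitting time is h_s_1 = 440/103.

Answer: 440/103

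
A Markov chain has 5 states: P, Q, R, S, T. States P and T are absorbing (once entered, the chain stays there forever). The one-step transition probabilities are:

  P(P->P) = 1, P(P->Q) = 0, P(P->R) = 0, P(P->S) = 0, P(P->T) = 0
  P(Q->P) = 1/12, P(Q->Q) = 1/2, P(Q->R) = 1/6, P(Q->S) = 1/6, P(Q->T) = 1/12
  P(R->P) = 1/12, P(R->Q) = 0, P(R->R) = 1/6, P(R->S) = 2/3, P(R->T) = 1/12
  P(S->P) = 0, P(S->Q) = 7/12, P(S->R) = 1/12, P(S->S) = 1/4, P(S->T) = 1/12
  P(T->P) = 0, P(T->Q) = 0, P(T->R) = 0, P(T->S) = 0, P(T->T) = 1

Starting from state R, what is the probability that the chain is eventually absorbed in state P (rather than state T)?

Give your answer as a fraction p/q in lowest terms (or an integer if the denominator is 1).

Answer: 2/5

Derivation:
Let a_i = P(absorbed in P | start in state i).
Boundary conditions: a_P = 1, a_T = 0.
For each transient state i, a_i = sum_j P(i->j) * a_j:
  a_Q = 1/12*a_P + 1/2*a_Q + 1/6*a_R + 1/6*a_S + 1/12*a_T
  a_R = 1/12*a_P + 0*a_Q + 1/6*a_R + 2/3*a_S + 1/12*a_T
  a_S = 0*a_P + 7/12*a_Q + 1/12*a_R + 1/4*a_S + 1/12*a_T

Substituting a_P = 1 and a_T = 0, rearrange to (I - Q) a = r where r[i] = P(i -> P):
  [1/2, -1/6, -1/6] . (a_Q, a_R, a_S) = 1/12
  [0, 5/6, -2/3] . (a_Q, a_R, a_S) = 1/12
  [-7/12, -1/12, 3/4] . (a_Q, a_R, a_S) = 0

Solving yields:
  a_Q = 17/40
  a_R = 2/5
  a_S = 3/8

Starting state is R, so the absorption probability is a_R = 2/5.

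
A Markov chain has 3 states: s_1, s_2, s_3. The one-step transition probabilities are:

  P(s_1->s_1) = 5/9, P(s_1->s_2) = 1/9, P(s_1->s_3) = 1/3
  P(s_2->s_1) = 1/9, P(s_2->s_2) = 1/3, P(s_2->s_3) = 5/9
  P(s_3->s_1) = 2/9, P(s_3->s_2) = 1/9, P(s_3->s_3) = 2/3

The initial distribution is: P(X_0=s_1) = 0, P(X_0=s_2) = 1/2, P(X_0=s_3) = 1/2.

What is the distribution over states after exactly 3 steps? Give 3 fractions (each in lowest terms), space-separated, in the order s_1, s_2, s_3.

Answer: 421/1458 107/729 823/1458

Derivation:
Propagating the distribution step by step (d_{t+1} = d_t * P):
d_0 = (s_1=0, s_2=1/2, s_3=1/2)
  d_1[s_1] = 0*5/9 + 1/2*1/9 + 1/2*2/9 = 1/6
  d_1[s_2] = 0*1/9 + 1/2*1/3 + 1/2*1/9 = 2/9
  d_1[s_3] = 0*1/3 + 1/2*5/9 + 1/2*2/3 = 11/18
d_1 = (s_1=1/6, s_2=2/9, s_3=11/18)
  d_2[s_1] = 1/6*5/9 + 2/9*1/9 + 11/18*2/9 = 41/162
  d_2[s_2] = 1/6*1/9 + 2/9*1/3 + 11/18*1/9 = 13/81
  d_2[s_3] = 1/6*1/3 + 2/9*5/9 + 11/18*2/3 = 95/162
d_2 = (s_1=41/162, s_2=13/81, s_3=95/162)
  d_3[s_1] = 41/162*5/9 + 13/81*1/9 + 95/162*2/9 = 421/1458
  d_3[s_2] = 41/162*1/9 + 13/81*1/3 + 95/162*1/9 = 107/729
  d_3[s_3] = 41/162*1/3 + 13/81*5/9 + 95/162*2/3 = 823/1458
d_3 = (s_1=421/1458, s_2=107/729, s_3=823/1458)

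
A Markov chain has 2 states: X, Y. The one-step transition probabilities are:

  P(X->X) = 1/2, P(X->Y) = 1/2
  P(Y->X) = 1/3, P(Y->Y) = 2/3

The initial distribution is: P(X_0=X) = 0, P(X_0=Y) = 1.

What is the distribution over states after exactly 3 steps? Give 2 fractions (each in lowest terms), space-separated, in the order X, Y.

Propagating the distribution step by step (d_{t+1} = d_t * P):
d_0 = (X=0, Y=1)
  d_1[X] = 0*1/2 + 1*1/3 = 1/3
  d_1[Y] = 0*1/2 + 1*2/3 = 2/3
d_1 = (X=1/3, Y=2/3)
  d_2[X] = 1/3*1/2 + 2/3*1/3 = 7/18
  d_2[Y] = 1/3*1/2 + 2/3*2/3 = 11/18
d_2 = (X=7/18, Y=11/18)
  d_3[X] = 7/18*1/2 + 11/18*1/3 = 43/108
  d_3[Y] = 7/18*1/2 + 11/18*2/3 = 65/108
d_3 = (X=43/108, Y=65/108)

Answer: 43/108 65/108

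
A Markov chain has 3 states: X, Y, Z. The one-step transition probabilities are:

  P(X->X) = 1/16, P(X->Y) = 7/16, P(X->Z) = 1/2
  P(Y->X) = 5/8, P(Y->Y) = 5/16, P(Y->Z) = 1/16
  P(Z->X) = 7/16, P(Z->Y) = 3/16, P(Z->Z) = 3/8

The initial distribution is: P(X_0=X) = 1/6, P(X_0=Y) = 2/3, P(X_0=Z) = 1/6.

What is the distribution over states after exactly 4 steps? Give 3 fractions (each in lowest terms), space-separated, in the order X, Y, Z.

Propagating the distribution step by step (d_{t+1} = d_t * P):
d_0 = (X=1/6, Y=2/3, Z=1/6)
  d_1[X] = 1/6*1/16 + 2/3*5/8 + 1/6*7/16 = 1/2
  d_1[Y] = 1/6*7/16 + 2/3*5/16 + 1/6*3/16 = 5/16
  d_1[Z] = 1/6*1/2 + 2/3*1/16 + 1/6*3/8 = 3/16
d_1 = (X=1/2, Y=5/16, Z=3/16)
  d_2[X] = 1/2*1/16 + 5/16*5/8 + 3/16*7/16 = 79/256
  d_2[Y] = 1/2*7/16 + 5/16*5/16 + 3/16*3/16 = 45/128
  d_2[Z] = 1/2*1/2 + 5/16*1/16 + 3/16*3/8 = 87/256
d_2 = (X=79/256, Y=45/128, Z=87/256)
  d_3[X] = 79/256*1/16 + 45/128*5/8 + 87/256*7/16 = 397/1024
  d_3[Y] = 79/256*7/16 + 45/128*5/16 + 87/256*3/16 = 79/256
  d_3[Z] = 79/256*1/2 + 45/128*1/16 + 87/256*3/8 = 311/1024
d_3 = (X=397/1024, Y=79/256, Z=311/1024)
  d_4[X] = 397/1024*1/16 + 79/256*5/8 + 311/1024*7/16 = 2867/8192
  d_4[Y] = 397/1024*7/16 + 79/256*5/16 + 311/1024*3/16 = 1323/4096
  d_4[Z] = 397/1024*1/2 + 79/256*1/16 + 311/1024*3/8 = 2679/8192
d_4 = (X=2867/8192, Y=1323/4096, Z=2679/8192)

Answer: 2867/8192 1323/4096 2679/8192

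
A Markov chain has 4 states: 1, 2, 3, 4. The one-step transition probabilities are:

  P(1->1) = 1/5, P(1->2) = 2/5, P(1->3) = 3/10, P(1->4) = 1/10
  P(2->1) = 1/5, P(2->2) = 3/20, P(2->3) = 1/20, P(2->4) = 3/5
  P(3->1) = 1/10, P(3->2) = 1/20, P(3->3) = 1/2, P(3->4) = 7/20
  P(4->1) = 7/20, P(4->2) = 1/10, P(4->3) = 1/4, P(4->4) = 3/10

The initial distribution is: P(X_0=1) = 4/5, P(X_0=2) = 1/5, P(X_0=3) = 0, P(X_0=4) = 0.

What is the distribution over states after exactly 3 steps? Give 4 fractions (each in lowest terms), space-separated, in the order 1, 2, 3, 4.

Answer: 1851/8000 1257/8000 2323/8000 2569/8000

Derivation:
Propagating the distribution step by step (d_{t+1} = d_t * P):
d_0 = (1=4/5, 2=1/5, 3=0, 4=0)
  d_1[1] = 4/5*1/5 + 1/5*1/5 + 0*1/10 + 0*7/20 = 1/5
  d_1[2] = 4/5*2/5 + 1/5*3/20 + 0*1/20 + 0*1/10 = 7/20
  d_1[3] = 4/5*3/10 + 1/5*1/20 + 0*1/2 + 0*1/4 = 1/4
  d_1[4] = 4/5*1/10 + 1/5*3/5 + 0*7/20 + 0*3/10 = 1/5
d_1 = (1=1/5, 2=7/20, 3=1/4, 4=1/5)
  d_2[1] = 1/5*1/5 + 7/20*1/5 + 1/4*1/10 + 1/5*7/20 = 41/200
  d_2[2] = 1/5*2/5 + 7/20*3/20 + 1/4*1/20 + 1/5*1/10 = 33/200
  d_2[3] = 1/5*3/10 + 7/20*1/20 + 1/4*1/2 + 1/5*1/4 = 101/400
  d_2[4] = 1/5*1/10 + 7/20*3/5 + 1/4*7/20 + 1/5*3/10 = 151/400
d_2 = (1=41/200, 2=33/200, 3=101/400, 4=151/400)
  d_3[1] = 41/200*1/5 + 33/200*1/5 + 101/400*1/10 + 151/400*7/20 = 1851/8000
  d_3[2] = 41/200*2/5 + 33/200*3/20 + 101/400*1/20 + 151/400*1/10 = 1257/8000
  d_3[3] = 41/200*3/10 + 33/200*1/20 + 101/400*1/2 + 151/400*1/4 = 2323/8000
  d_3[4] = 41/200*1/10 + 33/200*3/5 + 101/400*7/20 + 151/400*3/10 = 2569/8000
d_3 = (1=1851/8000, 2=1257/8000, 3=2323/8000, 4=2569/8000)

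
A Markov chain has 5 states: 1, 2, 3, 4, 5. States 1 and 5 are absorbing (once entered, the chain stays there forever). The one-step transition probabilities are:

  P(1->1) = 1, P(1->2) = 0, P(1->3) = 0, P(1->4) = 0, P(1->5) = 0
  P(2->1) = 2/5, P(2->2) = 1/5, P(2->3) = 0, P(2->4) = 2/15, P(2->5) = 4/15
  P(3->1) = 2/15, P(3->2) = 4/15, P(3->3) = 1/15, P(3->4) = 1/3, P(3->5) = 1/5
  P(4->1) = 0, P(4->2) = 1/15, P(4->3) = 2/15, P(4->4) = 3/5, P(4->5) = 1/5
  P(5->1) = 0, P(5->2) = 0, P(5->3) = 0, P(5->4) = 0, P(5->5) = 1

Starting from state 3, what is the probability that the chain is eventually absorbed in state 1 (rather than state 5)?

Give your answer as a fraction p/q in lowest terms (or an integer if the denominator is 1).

Let a_i = P(absorbed in 1 | start in state i).
Boundary conditions: a_1 = 1, a_5 = 0.
For each transient state i, a_i = sum_j P(i->j) * a_j:
  a_2 = 2/5*a_1 + 1/5*a_2 + 0*a_3 + 2/15*a_4 + 4/15*a_5
  a_3 = 2/15*a_1 + 4/15*a_2 + 1/15*a_3 + 1/3*a_4 + 1/5*a_5
  a_4 = 0*a_1 + 1/15*a_2 + 2/15*a_3 + 3/5*a_4 + 1/5*a_5

Substituting a_1 = 1 and a_5 = 0, rearrange to (I - Q) a = r where r[i] = P(i -> 1):
  [4/5, 0, -2/15] . (a_2, a_3, a_4) = 2/5
  [-4/15, 14/15, -1/3] . (a_2, a_3, a_4) = 2/15
  [-1/15, -2/15, 2/5] . (a_2, a_3, a_4) = 0

Solving yields:
  a_2 = 113/211
  a_3 = 157/422
  a_4 = 45/211

Starting state is 3, so the absorption probability is a_3 = 157/422.

Answer: 157/422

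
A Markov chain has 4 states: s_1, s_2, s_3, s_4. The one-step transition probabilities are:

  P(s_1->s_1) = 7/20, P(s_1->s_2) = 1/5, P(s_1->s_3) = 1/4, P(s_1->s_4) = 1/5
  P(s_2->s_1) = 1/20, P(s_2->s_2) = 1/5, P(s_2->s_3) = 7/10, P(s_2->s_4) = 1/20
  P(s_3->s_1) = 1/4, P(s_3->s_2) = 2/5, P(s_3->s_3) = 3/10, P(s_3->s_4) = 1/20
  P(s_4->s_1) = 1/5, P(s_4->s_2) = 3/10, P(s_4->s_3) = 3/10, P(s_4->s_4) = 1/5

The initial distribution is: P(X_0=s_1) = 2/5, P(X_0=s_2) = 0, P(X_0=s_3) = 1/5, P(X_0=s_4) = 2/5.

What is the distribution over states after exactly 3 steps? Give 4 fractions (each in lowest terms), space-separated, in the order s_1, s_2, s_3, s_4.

Propagating the distribution step by step (d_{t+1} = d_t * P):
d_0 = (s_1=2/5, s_2=0, s_3=1/5, s_4=2/5)
  d_1[s_1] = 2/5*7/20 + 0*1/20 + 1/5*1/4 + 2/5*1/5 = 27/100
  d_1[s_2] = 2/5*1/5 + 0*1/5 + 1/5*2/5 + 2/5*3/10 = 7/25
  d_1[s_3] = 2/5*1/4 + 0*7/10 + 1/5*3/10 + 2/5*3/10 = 7/25
  d_1[s_4] = 2/5*1/5 + 0*1/20 + 1/5*1/20 + 2/5*1/5 = 17/100
d_1 = (s_1=27/100, s_2=7/25, s_3=7/25, s_4=17/100)
  d_2[s_1] = 27/100*7/20 + 7/25*1/20 + 7/25*1/4 + 17/100*1/5 = 17/80
  d_2[s_2] = 27/100*1/5 + 7/25*1/5 + 7/25*2/5 + 17/100*3/10 = 273/1000
  d_2[s_3] = 27/100*1/4 + 7/25*7/10 + 7/25*3/10 + 17/100*3/10 = 797/2000
  d_2[s_4] = 27/100*1/5 + 7/25*1/20 + 7/25*1/20 + 17/100*1/5 = 29/250
d_2 = (s_1=17/80, s_2=273/1000, s_3=797/2000, s_4=29/250)
  d_3[s_1] = 17/80*7/20 + 273/1000*1/20 + 797/2000*1/4 + 29/250*1/5 = 4217/20000
  d_3[s_2] = 17/80*1/5 + 273/1000*1/5 + 797/2000*2/5 + 29/250*3/10 = 2913/10000
  d_3[s_3] = 17/80*1/4 + 273/1000*7/10 + 797/2000*3/10 + 29/250*3/10 = 15943/40000
  d_3[s_4] = 17/80*1/5 + 273/1000*1/20 + 797/2000*1/20 + 29/250*1/5 = 3971/40000
d_3 = (s_1=4217/20000, s_2=2913/10000, s_3=15943/40000, s_4=3971/40000)

Answer: 4217/20000 2913/10000 15943/40000 3971/40000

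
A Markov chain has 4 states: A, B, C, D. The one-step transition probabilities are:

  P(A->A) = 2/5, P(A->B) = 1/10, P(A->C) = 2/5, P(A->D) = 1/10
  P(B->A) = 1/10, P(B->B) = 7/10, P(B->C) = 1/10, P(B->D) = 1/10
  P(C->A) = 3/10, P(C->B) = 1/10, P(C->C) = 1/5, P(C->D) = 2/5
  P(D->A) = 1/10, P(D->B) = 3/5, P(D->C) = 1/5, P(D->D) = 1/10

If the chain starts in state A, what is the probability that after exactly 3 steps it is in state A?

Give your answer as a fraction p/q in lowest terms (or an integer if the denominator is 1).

Computing P^3 by repeated multiplication:
P^1 =
  A: [2/5, 1/10, 2/5, 1/10]
  B: [1/10, 7/10, 1/10, 1/10]
  C: [3/10, 1/10, 1/5, 2/5]
  D: [1/10, 3/5, 1/5, 1/10]
P^2 =
  A: [3/10, 21/100, 27/100, 11/50]
  B: [3/20, 57/100, 3/20, 13/100]
  C: [23/100, 9/25, 1/4, 4/25]
  D: [17/100, 51/100, 4/25, 4/25]
P^3 =
  A: [61/250, 42/125, 239/1000, 181/1000]
  B: [7/40, 507/1000, 173/1000, 29/200]
  C: [219/1000, 99/250, 21/100, 7/40]
  D: [183/1000, 243/500, 183/1000, 37/250]

(P^3)[A -> A] = 61/250

Answer: 61/250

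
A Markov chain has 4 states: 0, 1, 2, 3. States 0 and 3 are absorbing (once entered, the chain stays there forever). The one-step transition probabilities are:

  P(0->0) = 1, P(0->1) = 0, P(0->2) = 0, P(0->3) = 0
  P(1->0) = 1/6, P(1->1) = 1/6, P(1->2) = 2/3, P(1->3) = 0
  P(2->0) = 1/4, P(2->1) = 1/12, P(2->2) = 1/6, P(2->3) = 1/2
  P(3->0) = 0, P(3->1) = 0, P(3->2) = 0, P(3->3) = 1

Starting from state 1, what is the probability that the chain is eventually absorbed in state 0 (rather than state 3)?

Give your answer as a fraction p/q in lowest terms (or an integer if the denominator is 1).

Let a_i = P(absorbed in 0 | start in state i).
Boundary conditions: a_0 = 1, a_3 = 0.
For each transient state i, a_i = sum_j P(i->j) * a_j:
  a_1 = 1/6*a_0 + 1/6*a_1 + 2/3*a_2 + 0*a_3
  a_2 = 1/4*a_0 + 1/12*a_1 + 1/6*a_2 + 1/2*a_3

Substituting a_0 = 1 and a_3 = 0, rearrange to (I - Q) a = r where r[i] = P(i -> 0):
  [5/6, -2/3] . (a_1, a_2) = 1/6
  [-1/12, 5/6] . (a_1, a_2) = 1/4

Solving yields:
  a_1 = 11/23
  a_2 = 8/23

Starting state is 1, so the absorption probability is a_1 = 11/23.

Answer: 11/23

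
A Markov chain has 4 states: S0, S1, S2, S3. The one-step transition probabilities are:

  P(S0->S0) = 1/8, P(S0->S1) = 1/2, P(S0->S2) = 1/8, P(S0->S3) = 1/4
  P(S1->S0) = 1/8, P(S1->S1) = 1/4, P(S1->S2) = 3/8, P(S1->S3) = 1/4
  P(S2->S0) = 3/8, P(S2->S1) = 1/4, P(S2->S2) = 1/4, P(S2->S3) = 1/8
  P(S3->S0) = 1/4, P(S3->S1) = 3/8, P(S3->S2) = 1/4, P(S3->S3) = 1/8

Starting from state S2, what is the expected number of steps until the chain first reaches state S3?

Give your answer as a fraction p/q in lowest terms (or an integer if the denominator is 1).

Let h_i = expected steps to first reach S3 from state i.
Boundary: h_S3 = 0.
First-step equations for the other states:
  h_S0 = 1 + 1/8*h_S0 + 1/2*h_S1 + 1/8*h_S2 + 1/4*h_S3
  h_S1 = 1 + 1/8*h_S0 + 1/4*h_S1 + 3/8*h_S2 + 1/4*h_S3
  h_S2 = 1 + 3/8*h_S0 + 1/4*h_S1 + 1/4*h_S2 + 1/8*h_S3

Substituting h_S3 = 0 and rearranging gives the linear system (I - Q) h = 1:
  [7/8, -1/2, -1/8] . (h_S0, h_S1, h_S2) = 1
  [-1/8, 3/4, -3/8] . (h_S0, h_S1, h_S2) = 1
  [-3/8, -1/4, 3/4] . (h_S0, h_S1, h_S2) = 1

Solving yields:
  h_S0 = 296/65
  h_S1 = 304/65
  h_S2 = 336/65

Starting state is S2, so the expected hitting time is h_S2 = 336/65.

Answer: 336/65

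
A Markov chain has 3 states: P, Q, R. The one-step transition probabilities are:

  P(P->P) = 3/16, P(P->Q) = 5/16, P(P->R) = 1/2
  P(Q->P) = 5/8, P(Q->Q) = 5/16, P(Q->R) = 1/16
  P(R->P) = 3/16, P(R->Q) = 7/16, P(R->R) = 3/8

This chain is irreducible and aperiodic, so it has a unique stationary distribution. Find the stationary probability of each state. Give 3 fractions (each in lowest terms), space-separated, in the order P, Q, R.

The stationary distribution satisfies pi = pi * P, i.e.:
  pi_P = 3/16*pi_P + 5/8*pi_Q + 3/16*pi_R
  pi_Q = 5/16*pi_P + 5/16*pi_Q + 7/16*pi_R
  pi_R = 1/2*pi_P + 1/16*pi_Q + 3/8*pi_R
with normalization: pi_P + pi_Q + pi_R = 1.

Using the first 2 balance equations plus normalization, the linear system A*pi = b is:
  [-13/16, 5/8, 3/16] . pi = 0
  [5/16, -11/16, 7/16] . pi = 0
  [1, 1, 1] . pi = 1

Solving yields:
  pi_P = 103/302
  pi_Q = 53/151
  pi_R = 93/302

Verification (pi * P):
  103/302*3/16 + 53/151*5/8 + 93/302*3/16 = 103/302 = pi_P  (ok)
  103/302*5/16 + 53/151*5/16 + 93/302*7/16 = 53/151 = pi_Q  (ok)
  103/302*1/2 + 53/151*1/16 + 93/302*3/8 = 93/302 = pi_R  (ok)

Answer: 103/302 53/151 93/302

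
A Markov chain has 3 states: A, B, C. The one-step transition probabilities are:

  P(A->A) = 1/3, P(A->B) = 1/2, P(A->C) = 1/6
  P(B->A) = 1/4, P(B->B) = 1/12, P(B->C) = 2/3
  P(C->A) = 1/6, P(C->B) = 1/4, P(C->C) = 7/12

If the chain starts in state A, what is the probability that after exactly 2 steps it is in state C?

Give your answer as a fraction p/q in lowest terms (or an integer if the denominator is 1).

Computing P^2 by repeated multiplication:
P^1 =
  A: [1/3, 1/2, 1/6]
  B: [1/4, 1/12, 2/3]
  C: [1/6, 1/4, 7/12]
P^2 =
  A: [19/72, 1/4, 35/72]
  B: [31/144, 43/144, 35/72]
  C: [31/144, 1/4, 77/144]

(P^2)[A -> C] = 35/72

Answer: 35/72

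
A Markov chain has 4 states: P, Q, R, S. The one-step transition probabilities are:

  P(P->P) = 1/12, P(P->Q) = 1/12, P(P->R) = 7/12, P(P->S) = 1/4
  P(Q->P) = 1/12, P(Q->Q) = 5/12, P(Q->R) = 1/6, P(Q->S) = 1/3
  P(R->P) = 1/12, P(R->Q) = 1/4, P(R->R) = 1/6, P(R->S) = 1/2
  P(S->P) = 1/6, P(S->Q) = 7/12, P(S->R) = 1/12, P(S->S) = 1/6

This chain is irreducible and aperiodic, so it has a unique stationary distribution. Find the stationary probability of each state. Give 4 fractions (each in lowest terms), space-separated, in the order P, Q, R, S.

The stationary distribution satisfies pi = pi * P, i.e.:
  pi_P = 1/12*pi_P + 1/12*pi_Q + 1/12*pi_R + 1/6*pi_S
  pi_Q = 1/12*pi_P + 5/12*pi_Q + 1/4*pi_R + 7/12*pi_S
  pi_R = 7/12*pi_P + 1/6*pi_Q + 1/6*pi_R + 1/12*pi_S
  pi_S = 1/4*pi_P + 1/3*pi_Q + 1/2*pi_R + 1/6*pi_S
with normalization: pi_P + pi_Q + pi_R + pi_S = 1.

Using the first 3 balance equations plus normalization, the linear system A*pi = b is:
  [-11/12, 1/12, 1/12, 1/6] . pi = 0
  [1/12, -7/12, 1/4, 7/12] . pi = 0
  [7/12, 1/6, -5/6, 1/12] . pi = 0
  [1, 1, 1, 1] . pi = 1

Solving yields:
  pi_P = 111/1021
  pi_Q = 817/2042
  pi_R = 381/2042
  pi_S = 311/1021

Verification (pi * P):
  111/1021*1/12 + 817/2042*1/12 + 381/2042*1/12 + 311/1021*1/6 = 111/1021 = pi_P  (ok)
  111/1021*1/12 + 817/2042*5/12 + 381/2042*1/4 + 311/1021*7/12 = 817/2042 = pi_Q  (ok)
  111/1021*7/12 + 817/2042*1/6 + 381/2042*1/6 + 311/1021*1/12 = 381/2042 = pi_R  (ok)
  111/1021*1/4 + 817/2042*1/3 + 381/2042*1/2 + 311/1021*1/6 = 311/1021 = pi_S  (ok)

Answer: 111/1021 817/2042 381/2042 311/1021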